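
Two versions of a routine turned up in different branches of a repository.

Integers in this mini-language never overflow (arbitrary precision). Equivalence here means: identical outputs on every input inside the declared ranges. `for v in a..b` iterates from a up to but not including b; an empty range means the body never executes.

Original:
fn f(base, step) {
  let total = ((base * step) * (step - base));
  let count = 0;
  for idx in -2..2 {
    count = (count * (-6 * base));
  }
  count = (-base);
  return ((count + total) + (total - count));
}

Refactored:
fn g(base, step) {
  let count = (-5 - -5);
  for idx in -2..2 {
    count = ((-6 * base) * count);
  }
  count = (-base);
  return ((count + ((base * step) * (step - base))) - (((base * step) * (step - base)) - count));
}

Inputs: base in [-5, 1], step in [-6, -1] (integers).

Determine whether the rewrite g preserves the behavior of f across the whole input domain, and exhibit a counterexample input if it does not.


Try base=-5, step=-6.
f: total becomes -30; next count becomes 0; next at idx=-2:; next count becomes 0; next at idx=-1:; next count becomes 0; next at idx=0:; next count becomes 0; next at idx=1:; next count becomes 0; next count becomes 5; next final value -60
g: count becomes 0; next at idx=-2:; next count becomes 0; next at idx=-1:; next count becomes 0; next at idx=0:; next count becomes 0; next at idx=1:; next count becomes 0; next count becomes 5; next final value 10
-60 and 10 differ, so these are not the same function on this domain.
verdict: not equivalent; witness: base=-5, step=-6


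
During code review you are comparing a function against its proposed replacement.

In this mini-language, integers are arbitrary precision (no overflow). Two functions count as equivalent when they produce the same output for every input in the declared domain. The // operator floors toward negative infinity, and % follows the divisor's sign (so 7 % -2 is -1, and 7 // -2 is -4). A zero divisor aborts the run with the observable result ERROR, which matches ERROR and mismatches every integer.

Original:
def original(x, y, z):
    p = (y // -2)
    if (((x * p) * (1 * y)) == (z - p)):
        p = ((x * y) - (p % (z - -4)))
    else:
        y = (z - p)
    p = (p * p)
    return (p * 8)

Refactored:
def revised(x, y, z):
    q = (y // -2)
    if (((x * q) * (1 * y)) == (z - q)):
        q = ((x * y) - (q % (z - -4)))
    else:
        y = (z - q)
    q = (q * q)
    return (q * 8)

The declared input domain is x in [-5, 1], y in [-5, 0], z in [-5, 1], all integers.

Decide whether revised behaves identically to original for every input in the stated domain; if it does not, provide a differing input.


Comparing the listings, the differences include: local variable names differ.
Tracing x=1, y=-5, z=-2: original: p = 2; (((x * p) * (1 * y)) == (z - p)) -> false; y = -4; p = 4; return 32 | revised: q = 2; (((x * q) * (1 * y)) == (z - q)) -> false; y = -4; q = 4; return 32 — matching result 32.
Across all 294 domain points the two functions coincide.
verdict: equivalent


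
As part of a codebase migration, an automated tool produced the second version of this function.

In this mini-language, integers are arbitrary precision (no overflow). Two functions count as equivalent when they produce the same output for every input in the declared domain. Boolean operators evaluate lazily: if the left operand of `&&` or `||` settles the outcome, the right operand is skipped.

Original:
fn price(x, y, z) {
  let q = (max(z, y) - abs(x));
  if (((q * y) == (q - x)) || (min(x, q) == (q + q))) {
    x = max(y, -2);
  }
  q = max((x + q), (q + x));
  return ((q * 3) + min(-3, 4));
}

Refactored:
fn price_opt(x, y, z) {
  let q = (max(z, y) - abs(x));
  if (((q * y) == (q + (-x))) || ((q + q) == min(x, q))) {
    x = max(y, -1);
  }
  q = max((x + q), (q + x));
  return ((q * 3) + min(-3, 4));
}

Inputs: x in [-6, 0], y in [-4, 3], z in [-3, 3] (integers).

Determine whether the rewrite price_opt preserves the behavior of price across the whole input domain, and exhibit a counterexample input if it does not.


On input x=-6, y=-4, z=3, price returns -18 while price_opt returns -15.
verdict: not equivalent; witness: x=-6, y=-4, z=3


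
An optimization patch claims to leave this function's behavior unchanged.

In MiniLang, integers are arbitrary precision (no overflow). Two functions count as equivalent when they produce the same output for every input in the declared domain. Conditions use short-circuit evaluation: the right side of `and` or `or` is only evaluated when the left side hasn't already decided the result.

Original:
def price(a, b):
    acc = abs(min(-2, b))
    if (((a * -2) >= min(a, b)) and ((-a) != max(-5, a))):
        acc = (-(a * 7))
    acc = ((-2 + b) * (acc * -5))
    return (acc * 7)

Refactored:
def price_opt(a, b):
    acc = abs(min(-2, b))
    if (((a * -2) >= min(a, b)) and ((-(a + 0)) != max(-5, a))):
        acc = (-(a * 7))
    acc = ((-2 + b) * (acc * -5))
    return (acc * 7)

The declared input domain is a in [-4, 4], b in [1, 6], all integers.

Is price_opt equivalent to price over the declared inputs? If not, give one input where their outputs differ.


The two versions differ — the changes include arithmetic usage differs; and constant usage differs.
Tracing a=-1, b=4: price: acc=2, then (((a * -2) >= min(a, b)) and ((-a) != max(-5, a))) is true, then acc=7, then acc=-70, then returns -490 | price_opt: acc=2, then (((a * -2) >= min(a, b)) and ((-(a + 0)) != max(-5, a))) is true, then acc=7, then acc=-70, then returns -490 — matching result -490.
Sweeping the whole domain (54 inputs) finds no disagreement.
verdict: equivalent


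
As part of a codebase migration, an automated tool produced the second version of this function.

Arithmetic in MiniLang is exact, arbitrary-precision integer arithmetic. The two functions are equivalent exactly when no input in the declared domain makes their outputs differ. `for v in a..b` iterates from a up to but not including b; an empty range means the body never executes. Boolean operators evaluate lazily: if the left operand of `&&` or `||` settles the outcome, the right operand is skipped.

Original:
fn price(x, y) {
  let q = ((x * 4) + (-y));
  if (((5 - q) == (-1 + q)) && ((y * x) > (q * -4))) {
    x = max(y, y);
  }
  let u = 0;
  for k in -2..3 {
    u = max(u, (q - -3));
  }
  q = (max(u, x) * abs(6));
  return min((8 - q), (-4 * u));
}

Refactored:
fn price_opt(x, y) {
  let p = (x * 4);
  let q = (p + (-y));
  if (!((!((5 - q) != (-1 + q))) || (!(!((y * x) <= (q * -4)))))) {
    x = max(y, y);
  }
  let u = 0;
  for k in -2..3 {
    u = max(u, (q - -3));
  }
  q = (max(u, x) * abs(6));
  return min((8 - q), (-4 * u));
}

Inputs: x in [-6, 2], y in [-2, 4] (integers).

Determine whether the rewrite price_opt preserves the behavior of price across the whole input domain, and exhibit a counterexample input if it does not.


At x=1, y=4: price gives -12, price_opt gives -16.
verdict: not equivalent; witness: x=1, y=4


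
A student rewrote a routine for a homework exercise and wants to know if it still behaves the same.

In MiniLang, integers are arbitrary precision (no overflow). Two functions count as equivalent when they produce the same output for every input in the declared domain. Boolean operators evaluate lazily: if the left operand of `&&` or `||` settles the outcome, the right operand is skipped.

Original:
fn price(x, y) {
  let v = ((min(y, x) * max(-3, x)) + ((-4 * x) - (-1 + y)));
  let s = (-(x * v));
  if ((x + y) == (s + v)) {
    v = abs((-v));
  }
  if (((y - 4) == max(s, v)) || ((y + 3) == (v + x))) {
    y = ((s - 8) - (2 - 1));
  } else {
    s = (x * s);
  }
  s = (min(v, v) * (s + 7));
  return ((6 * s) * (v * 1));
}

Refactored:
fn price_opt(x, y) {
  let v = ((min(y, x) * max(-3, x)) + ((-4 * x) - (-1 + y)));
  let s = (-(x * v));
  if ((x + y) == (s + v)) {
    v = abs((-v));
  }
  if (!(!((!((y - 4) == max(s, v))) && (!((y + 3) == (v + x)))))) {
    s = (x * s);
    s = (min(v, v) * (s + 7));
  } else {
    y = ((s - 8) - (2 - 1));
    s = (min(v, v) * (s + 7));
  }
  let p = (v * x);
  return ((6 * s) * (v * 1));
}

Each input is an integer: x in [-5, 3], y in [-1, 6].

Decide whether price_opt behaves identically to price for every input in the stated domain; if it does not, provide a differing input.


Side by side, the visible changes include: constant usage differs, and boolean connective usage differs, and min/max/abs usage differs, and arithmetic usage differs, and statement counts differ, and local variable names differ.
One worked example (x=0, y=1) — price: v becomes 0; next s becomes 0; next ((x + y) == (s + v)) evaluates to false; next (((y - 4) == max(s, v)) || ((y + 3) == (v + x))) evaluates to false; next s becomes 0; next s becomes 0; next final value 0; price_opt: v becomes 0; next s becomes 0; next ((x + y) == (s + v)) evaluates to false; next (!(!((!((y - 4) == max(s, v))) && (!((y + 3) == (v + x)))))) evaluates to true; next s becomes 0; next s becomes 0; next p becomes 0; next final value 0; agreement on 0.
Sweeping the whole domain (72 inputs) finds no disagreement.
verdict: equivalent


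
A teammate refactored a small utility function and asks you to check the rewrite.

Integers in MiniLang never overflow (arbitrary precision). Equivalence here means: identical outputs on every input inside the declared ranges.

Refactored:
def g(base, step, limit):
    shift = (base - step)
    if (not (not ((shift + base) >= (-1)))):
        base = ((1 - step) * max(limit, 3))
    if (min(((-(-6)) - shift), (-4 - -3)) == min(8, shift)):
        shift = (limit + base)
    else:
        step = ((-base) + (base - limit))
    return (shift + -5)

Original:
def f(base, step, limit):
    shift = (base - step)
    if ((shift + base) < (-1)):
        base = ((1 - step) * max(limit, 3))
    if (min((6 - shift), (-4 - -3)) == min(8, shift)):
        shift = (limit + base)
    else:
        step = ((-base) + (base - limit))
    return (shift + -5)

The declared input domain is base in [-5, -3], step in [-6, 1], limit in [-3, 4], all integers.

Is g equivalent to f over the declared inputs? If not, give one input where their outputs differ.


Consider the input base=-5, step=-4, limit=-3.
f: shift := -1 | ((shift + base) < (-1)): true | base := 15 | (min((6 - shift), (-4 - -3)) == min(8, shift)): true | shift := 12 | result 7
g: shift := -1 | (not (not ((shift + base) >= (-1)))): false | (min(((-(-6)) - shift), (-4 - -3)) == min(8, shift)): true | shift := -8 | result -13
7 != -13, so the rewrite changes behavior.
verdict: not equivalent; witness: base=-5, step=-4, limit=-3


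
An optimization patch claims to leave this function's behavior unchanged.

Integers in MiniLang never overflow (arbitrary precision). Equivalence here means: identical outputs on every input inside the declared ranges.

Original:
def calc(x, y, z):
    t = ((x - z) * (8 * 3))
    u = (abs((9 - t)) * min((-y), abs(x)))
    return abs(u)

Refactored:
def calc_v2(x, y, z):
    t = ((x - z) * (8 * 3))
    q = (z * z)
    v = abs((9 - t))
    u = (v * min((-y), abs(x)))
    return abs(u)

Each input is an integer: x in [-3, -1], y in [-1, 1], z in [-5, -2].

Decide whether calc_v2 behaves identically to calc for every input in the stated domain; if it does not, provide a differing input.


The two are interchangeable: statement counts differ; and local variable names differ; and arithmetic usage differs, and every declared input agrees.
One worked example (x=-1, y=0, z=-4) — calc: t = 72; u = 0; return 0; calc_v2: t = 72; q = 16; v = 63; u = 0; return 0; agreement on 0.
Every one of the 36 inputs gives matching results.
verdict: equivalent


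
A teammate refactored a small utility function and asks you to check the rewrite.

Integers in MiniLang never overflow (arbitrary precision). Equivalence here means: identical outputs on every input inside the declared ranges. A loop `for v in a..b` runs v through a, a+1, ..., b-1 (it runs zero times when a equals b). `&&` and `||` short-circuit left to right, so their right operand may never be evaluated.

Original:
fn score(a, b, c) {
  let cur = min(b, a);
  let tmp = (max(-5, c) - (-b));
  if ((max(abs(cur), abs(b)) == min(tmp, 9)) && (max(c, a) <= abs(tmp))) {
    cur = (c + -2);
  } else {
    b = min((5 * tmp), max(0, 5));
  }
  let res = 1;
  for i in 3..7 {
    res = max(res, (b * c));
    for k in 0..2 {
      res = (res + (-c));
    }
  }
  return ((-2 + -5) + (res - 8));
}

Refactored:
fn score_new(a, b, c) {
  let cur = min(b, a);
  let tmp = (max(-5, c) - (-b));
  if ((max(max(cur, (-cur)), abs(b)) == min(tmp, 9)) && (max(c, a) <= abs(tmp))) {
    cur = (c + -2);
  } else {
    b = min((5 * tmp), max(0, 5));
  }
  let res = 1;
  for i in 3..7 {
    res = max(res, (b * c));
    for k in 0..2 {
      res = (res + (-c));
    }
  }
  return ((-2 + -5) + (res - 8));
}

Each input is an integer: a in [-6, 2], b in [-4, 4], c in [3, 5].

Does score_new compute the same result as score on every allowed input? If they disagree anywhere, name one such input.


This is a faithful refactor — min/max/abs usage differs, but the computed results match everywhere.
One worked example (a=-4, b=1, c=4) — score: cur=-4, then tmp=5, then ((max(abs(cur), abs(b)) == min(tmp, 9)) && (max(c, a) <= abs(tmp))) is false, then b=5, then res=1, then (i=3), then res=20, then (k=0), then res=16, then (k=1), then res=12, then (i=4), then res=20, then (k=0), then res=16, then (k=1), then res=12, then (i=5), then res=20, then (k=0), then res=16, then (k=1), then res=12, then (i=6), then res=20, then (k=0), then res=16, then (k=1), then res=12, then returns -3; score_new: cur=-4, then tmp=5, then ((max(max(cur, (-cur)), abs(b)) == min(tmp, 9)) && (max(c, a) <= abs(tmp))) is false, then b=5, then res=1, then (i=3), then res=20, then (k=0), then res=16, then (k=1), then res=12, then (i=4), then res=20, then (k=0), then res=16, then (k=1), then res=12, then (i=5), then res=20, then (k=0), then res=16, then (k=1), then res=12, then (i=6), then res=20, then (k=0), then res=16, then (k=1), then res=12, then returns -3; agreement on -3.
Sweeping the whole domain (243 inputs) finds no disagreement.
verdict: equivalent


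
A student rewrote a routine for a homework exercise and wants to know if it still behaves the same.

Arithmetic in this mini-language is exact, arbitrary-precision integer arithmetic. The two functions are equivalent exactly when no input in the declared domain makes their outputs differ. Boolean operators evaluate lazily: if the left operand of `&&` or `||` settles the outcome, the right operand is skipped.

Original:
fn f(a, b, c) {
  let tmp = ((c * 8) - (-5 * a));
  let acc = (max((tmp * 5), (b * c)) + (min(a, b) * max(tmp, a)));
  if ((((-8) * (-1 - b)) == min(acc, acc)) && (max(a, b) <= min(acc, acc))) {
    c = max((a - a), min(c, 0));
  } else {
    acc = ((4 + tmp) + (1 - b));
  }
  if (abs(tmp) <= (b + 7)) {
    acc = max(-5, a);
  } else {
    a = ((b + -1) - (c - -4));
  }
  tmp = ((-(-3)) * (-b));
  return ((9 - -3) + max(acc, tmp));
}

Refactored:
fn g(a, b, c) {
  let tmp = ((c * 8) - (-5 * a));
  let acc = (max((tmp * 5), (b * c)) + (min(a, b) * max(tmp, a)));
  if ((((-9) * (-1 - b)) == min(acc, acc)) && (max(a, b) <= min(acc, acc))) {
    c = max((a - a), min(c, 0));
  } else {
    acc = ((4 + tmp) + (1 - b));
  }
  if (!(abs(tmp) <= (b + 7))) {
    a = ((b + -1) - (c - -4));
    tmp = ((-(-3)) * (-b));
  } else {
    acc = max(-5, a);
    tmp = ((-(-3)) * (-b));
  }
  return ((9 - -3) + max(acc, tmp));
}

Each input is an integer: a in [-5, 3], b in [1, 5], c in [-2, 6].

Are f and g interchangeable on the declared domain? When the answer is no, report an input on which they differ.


The rewrite breaks on a=-5, b=2, c=1, where the results are 6 and 39.
f: tmp = -17; acc = 27; ((((-8) * (-1 - b)) == min(acc, acc)) && (max(a, b) <= min(acc, acc))) -> false; acc = -14; (abs(tmp) <= (b + 7)) -> false; a = -4; tmp = -6; return 6
g: tmp = -17; acc = 27; ((((-9) * (-1 - b)) == min(acc, acc)) && (max(a, b) <= min(acc, acc))) -> true; c = 0; (!(abs(tmp) <= (b + 7))) -> true; a = -3; tmp = -6; return 39
verdict: not equivalent; witness: a=-5, b=2, c=1


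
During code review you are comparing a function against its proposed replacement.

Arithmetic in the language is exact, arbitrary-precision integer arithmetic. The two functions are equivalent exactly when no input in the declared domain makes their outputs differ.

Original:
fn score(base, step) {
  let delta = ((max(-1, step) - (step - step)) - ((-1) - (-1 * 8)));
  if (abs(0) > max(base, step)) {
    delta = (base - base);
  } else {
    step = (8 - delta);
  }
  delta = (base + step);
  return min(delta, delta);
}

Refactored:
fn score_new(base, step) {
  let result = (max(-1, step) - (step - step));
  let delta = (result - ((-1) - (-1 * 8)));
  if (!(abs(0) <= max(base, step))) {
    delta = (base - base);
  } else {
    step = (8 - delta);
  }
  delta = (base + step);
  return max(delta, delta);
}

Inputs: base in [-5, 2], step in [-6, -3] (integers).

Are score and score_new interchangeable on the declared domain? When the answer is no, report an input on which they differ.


Equivalent. The edit looks behavioral (`min(delta, delta)` became `max(delta, delta)`), but over these ranges it never changes the outcome.
Every one of the 32 inputs gives matching results.
Tracing base=-3, step=-3: score: delta=-8, then (abs(0) > max(base, step)) is true, then delta=0, then delta=-6, then returns -6 | score_new: result=-1, then delta=-8, then (!(abs(0) <= max(base, step))) is true, then delta=0, then delta=-6, then returns -6 — matching result -6.
verdict: equivalent


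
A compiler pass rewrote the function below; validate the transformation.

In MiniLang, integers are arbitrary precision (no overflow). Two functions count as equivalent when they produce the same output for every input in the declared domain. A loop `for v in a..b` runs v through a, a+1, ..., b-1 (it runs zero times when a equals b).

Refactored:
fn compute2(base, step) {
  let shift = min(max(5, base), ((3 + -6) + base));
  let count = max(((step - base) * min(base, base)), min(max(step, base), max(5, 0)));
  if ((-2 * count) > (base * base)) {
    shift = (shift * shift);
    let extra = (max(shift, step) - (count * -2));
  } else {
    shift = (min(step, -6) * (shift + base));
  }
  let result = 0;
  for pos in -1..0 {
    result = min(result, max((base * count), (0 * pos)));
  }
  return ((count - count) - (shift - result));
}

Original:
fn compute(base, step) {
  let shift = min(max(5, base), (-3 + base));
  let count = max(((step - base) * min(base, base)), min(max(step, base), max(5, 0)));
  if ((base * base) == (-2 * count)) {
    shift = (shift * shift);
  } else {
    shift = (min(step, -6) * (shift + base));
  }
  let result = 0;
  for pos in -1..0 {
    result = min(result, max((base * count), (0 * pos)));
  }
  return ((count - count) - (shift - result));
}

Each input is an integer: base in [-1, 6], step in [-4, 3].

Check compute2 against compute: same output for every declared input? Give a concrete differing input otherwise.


Run the pair on base=0, step=-4.
compute: shift=-3, then count=0, then ((base * base) == (-2 * count)) is true, then shift=9, then result=0, then (pos=-1), then result=0, then returns -9
compute2: shift=-3, then count=0, then ((-2 * count) > (base * base)) is false, then shift=18, then result=0, then (pos=-1), then result=0, then returns -18
-9 != -18, so the rewrite changes behavior.
verdict: not equivalent; witness: base=0, step=-4


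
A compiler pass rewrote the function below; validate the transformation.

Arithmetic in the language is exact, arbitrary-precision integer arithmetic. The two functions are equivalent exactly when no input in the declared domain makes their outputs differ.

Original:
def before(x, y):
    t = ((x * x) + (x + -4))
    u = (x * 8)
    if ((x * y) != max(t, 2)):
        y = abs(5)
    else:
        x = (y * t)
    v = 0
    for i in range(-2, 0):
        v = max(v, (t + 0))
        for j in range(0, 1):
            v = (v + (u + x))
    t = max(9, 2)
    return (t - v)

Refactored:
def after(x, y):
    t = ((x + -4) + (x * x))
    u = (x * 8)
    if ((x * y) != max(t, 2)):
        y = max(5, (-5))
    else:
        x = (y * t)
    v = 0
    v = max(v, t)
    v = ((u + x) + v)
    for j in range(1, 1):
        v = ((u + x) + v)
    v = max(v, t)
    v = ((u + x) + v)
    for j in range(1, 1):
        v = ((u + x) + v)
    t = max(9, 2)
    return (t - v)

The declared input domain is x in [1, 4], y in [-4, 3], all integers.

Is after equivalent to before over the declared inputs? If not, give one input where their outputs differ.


The two versions differ — the changes include local variable names differ; and loop structure differs; and min/max/abs usage differs; and constant usage differs; and arithmetic usage differs; and statement counts differ.
Tracing x=1, y=-3: before: t becomes -2; next u becomes 8; next ((x * y) != max(t, 2)) evaluates to true; next y becomes 5; next v becomes 0; next at i=-2:; next v becomes 0; next at j=0:; next v becomes 9; next at i=-1:; next v becomes 9; next at j=0:; next v becomes 18; next t becomes 9; next final value -9 | after: t becomes -2; next u becomes 8; next ((x * y) != max(t, 2)) evaluates to true; next y becomes 5; next v becomes 0; next v becomes 0; next v becomes 9; next j never enters its loop body; next v becomes 9; next v becomes 18; next j never enters its loop body; next t becomes 9; next final value -9 — matching result -9.
Every one of the 32 inputs gives matching results.
verdict: equivalent


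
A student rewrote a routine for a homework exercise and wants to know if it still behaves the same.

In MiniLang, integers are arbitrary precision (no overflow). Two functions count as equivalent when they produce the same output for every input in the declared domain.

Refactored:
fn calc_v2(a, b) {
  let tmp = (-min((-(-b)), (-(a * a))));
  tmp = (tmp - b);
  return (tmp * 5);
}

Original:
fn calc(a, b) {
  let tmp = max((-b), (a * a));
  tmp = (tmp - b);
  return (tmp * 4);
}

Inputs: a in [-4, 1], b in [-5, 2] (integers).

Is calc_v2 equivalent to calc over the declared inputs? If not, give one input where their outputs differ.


Run the pair on a=-4, b=-5.
calc: tmp = 16; tmp = 21; return 84
calc_v2: tmp = 16; tmp = 21; return 105
84 and 105 differ, so these are not the same function on this domain.
verdict: not equivalent; witness: a=-4, b=-5


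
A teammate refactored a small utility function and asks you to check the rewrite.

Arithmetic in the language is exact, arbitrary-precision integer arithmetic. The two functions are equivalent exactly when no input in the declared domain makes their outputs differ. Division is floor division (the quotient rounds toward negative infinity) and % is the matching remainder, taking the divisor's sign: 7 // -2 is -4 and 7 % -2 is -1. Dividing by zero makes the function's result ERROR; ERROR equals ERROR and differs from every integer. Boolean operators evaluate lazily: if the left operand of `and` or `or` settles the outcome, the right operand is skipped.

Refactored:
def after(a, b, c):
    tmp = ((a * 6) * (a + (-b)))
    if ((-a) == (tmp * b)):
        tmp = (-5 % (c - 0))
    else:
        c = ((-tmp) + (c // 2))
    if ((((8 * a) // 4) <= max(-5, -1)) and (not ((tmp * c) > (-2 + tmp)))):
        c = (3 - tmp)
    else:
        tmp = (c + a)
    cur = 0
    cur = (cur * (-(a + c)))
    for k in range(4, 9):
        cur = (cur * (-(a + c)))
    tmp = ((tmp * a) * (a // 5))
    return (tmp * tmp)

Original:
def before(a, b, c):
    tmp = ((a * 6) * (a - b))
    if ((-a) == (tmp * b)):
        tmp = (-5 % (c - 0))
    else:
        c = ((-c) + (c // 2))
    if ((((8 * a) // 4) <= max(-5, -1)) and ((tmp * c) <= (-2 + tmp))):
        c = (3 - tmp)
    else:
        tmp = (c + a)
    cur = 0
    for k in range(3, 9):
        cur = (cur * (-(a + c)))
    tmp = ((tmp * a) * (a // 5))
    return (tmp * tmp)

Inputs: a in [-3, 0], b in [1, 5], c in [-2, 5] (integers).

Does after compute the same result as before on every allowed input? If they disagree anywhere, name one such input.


Consider the input a=-3, b=1, c=-2.
before: tmp = 72; ((-a) == (tmp * b)) -> false; c = 1; ((((8 * a) // 4) <= max(-5, -1)) and ((tmp * c) <= (-2 + tmp))) -> false; tmp = -2; cur = 0; [k=3]; cur = 0; [k=4]; cur = 0; [k=5]; cur = 0; [k=6]; cur = 0; [k=7]; cur = 0; [k=8]; cur = 0; tmp = -6; return 36
after: tmp = 72; ((-a) == (tmp * b)) -> false; c = -73; ((((8 * a) // 4) <= max(-5, -1)) and (not ((tmp * c) > (-2 + tmp)))) -> true; c = -69; cur = 0; cur = 0; [k=4]; cur = 0; [k=5]; cur = 0; [k=6]; cur = 0; [k=7]; cur = 0; [k=8]; cur = 0; tmp = 216; return 46656
36 vs 46656 — the two versions disagree here.
verdict: not equivalent; witness: a=-3, b=1, c=-2


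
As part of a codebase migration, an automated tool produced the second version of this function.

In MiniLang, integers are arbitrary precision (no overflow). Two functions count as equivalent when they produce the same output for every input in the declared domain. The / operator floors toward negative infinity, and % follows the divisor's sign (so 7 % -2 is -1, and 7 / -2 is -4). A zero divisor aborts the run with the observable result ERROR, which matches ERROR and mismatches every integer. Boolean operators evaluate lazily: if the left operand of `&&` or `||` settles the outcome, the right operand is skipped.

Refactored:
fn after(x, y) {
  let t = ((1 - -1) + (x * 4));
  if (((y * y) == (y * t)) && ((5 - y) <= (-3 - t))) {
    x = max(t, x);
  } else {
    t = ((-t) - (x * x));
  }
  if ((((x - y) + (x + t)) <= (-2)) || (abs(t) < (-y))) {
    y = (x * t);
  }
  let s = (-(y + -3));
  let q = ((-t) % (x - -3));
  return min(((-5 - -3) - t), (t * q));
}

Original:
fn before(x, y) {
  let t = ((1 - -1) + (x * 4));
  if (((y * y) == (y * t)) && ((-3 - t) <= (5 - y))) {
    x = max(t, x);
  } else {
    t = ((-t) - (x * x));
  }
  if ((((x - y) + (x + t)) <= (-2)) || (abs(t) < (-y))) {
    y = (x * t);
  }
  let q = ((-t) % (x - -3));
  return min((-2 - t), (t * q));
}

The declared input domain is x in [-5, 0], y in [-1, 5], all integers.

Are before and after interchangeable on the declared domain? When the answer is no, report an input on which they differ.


On input x=-5, y=0, before returns 5 while after returns 0.
verdict: not equivalent; witness: x=-5, y=0


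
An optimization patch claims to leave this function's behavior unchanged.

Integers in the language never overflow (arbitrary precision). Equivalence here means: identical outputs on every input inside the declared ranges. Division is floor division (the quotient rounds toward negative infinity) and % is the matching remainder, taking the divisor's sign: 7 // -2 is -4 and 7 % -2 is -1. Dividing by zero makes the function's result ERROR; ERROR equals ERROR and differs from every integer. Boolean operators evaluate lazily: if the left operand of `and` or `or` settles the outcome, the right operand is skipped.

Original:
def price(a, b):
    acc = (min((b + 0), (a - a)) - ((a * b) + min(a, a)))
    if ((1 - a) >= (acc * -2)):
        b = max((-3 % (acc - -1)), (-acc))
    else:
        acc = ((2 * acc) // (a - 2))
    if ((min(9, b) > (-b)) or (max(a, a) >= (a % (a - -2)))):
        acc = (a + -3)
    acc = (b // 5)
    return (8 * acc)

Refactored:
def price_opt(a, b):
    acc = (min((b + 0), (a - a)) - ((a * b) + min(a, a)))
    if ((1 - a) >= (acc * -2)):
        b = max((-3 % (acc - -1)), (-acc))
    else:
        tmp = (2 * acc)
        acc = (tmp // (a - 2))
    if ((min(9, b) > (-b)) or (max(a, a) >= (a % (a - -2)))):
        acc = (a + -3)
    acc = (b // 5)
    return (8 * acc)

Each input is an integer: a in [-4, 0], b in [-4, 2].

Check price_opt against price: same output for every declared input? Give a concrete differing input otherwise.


This is a faithful refactor — statement counts differ; and local variable names differ, but the computed results match everywhere.
One worked example (a=-3, b=-1) — price: acc = -1; ((1 - a) >= (acc * -2)) -> true; division by zero -> ERROR; price_opt: acc = -1; ((1 - a) >= (acc * -2)) -> true; division by zero -> ERROR; agreement on ERROR.
An exhaustive pass over the 35 declared inputs shows identical outputs.
verdict: equivalent


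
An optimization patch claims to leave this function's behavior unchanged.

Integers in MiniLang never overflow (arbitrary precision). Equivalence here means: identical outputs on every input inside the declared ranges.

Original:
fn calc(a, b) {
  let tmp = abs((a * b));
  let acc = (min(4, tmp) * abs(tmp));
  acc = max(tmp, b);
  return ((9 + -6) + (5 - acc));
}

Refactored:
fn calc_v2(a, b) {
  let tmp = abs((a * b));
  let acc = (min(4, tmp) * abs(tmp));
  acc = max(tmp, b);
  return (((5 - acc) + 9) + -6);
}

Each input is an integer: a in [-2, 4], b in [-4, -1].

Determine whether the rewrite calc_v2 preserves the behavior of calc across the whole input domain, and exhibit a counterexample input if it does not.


Comparing the listings, the differences include: same computation, different form.
Spot check at a=3, b=-2 — calc: tmp=6, then acc=24, then acc=6, then returns 2. calc_v2: tmp=6, then acc=24, then acc=6, then returns 2. Both give 2.
Every one of the 28 inputs gives matching results.
verdict: equivalent


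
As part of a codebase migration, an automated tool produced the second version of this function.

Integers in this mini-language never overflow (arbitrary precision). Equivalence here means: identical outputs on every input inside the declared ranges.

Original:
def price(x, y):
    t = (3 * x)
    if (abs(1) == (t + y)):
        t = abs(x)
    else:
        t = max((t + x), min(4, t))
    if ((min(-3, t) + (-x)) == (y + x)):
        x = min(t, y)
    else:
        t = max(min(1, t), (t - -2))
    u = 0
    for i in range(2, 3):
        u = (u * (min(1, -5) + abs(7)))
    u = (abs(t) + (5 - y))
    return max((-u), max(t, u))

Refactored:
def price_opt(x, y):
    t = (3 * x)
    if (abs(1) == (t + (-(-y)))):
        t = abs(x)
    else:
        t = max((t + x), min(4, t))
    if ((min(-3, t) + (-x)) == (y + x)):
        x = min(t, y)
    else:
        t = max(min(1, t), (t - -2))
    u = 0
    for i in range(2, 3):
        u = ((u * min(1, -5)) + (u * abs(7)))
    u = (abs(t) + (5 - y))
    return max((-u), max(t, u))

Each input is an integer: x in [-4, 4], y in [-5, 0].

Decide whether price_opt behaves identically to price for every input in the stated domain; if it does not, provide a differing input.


This is a faithful refactor — arithmetic usage differs, but the computed results match everywhere.
Tracing x=-2, y=-2: price: t := -6 | (abs(1) == (t + y)): false | t := -6 | ((min(-3, t) + (-x)) == (y + x)): true | x := -6 | u := 0 | iter i=2: | u := 0 | u := 13 | result 13 | price_opt: t := -6 | (abs(1) == (t + (-(-y)))): false | t := -6 | ((min(-3, t) + (-x)) == (y + x)): true | x := -6 | u := 0 | iter i=2: | u := 0 | u := 13 | result 13 — matching result 13.
An exhaustive pass over the 54 declared inputs shows identical outputs.
verdict: equivalent


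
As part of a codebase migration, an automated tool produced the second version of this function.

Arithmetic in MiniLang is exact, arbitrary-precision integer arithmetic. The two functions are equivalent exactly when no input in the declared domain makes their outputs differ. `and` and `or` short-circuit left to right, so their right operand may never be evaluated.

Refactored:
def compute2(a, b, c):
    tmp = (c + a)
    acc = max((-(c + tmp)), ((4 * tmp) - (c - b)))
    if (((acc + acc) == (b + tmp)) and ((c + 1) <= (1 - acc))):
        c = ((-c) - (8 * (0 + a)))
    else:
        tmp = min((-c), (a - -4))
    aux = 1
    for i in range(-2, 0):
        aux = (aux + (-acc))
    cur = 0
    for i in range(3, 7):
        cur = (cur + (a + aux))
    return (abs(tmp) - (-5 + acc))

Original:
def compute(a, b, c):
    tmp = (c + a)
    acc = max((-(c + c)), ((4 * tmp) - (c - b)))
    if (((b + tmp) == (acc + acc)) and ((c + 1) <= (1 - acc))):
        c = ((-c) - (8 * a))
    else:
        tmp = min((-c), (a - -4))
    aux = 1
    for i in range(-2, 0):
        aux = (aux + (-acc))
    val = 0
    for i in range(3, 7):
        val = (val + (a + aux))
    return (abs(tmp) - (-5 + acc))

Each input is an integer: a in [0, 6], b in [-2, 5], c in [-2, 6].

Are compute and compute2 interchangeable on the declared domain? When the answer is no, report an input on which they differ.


Take a=1, b=-2, c=-2.
compute: tmp=-1, then acc=4, then (((b + tmp) == (acc + acc)) and ((c + 1) <= (1 - acc))) is false, then tmp=2, then aux=1, then (i=-2), then aux=-3, then (i=-1), then aux=-7, then val=0, then (i=3), then val=-6, then (i=4), then val=-12, then (i=5), then val=-18, then (i=6), then val=-24, then returns 3
compute2: tmp=-1, then acc=3, then (((acc + acc) == (b + tmp)) and ((c + 1) <= (1 - acc))) is false, then tmp=2, then aux=1, then (i=-2), then aux=-2, then (i=-1), then aux=-5, then cur=0, then (i=3), then cur=-4, then (i=4), then cur=-8, then (i=5), then cur=-12, then (i=6), then cur=-16, then returns 4
3 and 4 differ, so these are not the same function on this domain.
verdict: not equivalent; witness: a=1, b=-2, c=-2


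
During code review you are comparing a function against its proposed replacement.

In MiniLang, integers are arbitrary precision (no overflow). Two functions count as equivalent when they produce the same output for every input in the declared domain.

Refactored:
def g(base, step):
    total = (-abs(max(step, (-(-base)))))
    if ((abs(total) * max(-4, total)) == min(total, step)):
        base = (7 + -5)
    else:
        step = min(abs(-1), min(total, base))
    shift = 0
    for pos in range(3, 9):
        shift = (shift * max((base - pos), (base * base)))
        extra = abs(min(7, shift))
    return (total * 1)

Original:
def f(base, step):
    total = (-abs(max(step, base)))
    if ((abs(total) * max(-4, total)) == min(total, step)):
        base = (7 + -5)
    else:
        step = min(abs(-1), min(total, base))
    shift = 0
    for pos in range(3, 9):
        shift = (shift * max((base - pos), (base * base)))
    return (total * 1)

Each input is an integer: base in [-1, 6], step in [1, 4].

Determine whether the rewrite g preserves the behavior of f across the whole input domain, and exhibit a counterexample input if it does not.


Side by side, the visible changes include: local variable names differ, statement counts differ, min/max/abs usage differs, constant usage differs.
One worked example (base=6, step=1) — f: total=-6, then ((abs(total) * max(-4, total)) == min(total, step)) is false, then step=-6, then shift=0, then (pos=3), then shift=0, then (pos=4), then shift=0, then (pos=5), then shift=0, then (pos=6), then shift=0, then (pos=7), then shift=0, then (pos=8), then shift=0, then returns -6; g: total=-6, then ((abs(total) * max(-4, total)) == min(total, step)) is false, then step=-6, then shift=0, then (pos=3), then shift=0, then extra=0, then (pos=4), then shift=0, then extra=0, then (pos=5), then shift=0, then extra=0, then (pos=6), then shift=0, then extra=0, then (pos=7), then shift=0, then extra=0, then (pos=8), then shift=0, then extra=0, then returns -6; agreement on -6.
Across all 32 domain points the two functions coincide.
verdict: equivalent


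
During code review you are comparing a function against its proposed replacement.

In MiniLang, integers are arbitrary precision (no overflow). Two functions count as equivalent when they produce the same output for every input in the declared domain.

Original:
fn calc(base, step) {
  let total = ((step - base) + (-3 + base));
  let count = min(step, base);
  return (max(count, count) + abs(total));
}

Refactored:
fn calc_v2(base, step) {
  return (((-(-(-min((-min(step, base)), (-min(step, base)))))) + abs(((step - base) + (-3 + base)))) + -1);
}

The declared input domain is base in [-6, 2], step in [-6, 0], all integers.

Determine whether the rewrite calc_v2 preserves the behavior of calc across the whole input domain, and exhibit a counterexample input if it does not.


base=-6, step=-6 yields 3 from calc but 2 from calc_v2.
verdict: not equivalent; witness: base=-6, step=-6


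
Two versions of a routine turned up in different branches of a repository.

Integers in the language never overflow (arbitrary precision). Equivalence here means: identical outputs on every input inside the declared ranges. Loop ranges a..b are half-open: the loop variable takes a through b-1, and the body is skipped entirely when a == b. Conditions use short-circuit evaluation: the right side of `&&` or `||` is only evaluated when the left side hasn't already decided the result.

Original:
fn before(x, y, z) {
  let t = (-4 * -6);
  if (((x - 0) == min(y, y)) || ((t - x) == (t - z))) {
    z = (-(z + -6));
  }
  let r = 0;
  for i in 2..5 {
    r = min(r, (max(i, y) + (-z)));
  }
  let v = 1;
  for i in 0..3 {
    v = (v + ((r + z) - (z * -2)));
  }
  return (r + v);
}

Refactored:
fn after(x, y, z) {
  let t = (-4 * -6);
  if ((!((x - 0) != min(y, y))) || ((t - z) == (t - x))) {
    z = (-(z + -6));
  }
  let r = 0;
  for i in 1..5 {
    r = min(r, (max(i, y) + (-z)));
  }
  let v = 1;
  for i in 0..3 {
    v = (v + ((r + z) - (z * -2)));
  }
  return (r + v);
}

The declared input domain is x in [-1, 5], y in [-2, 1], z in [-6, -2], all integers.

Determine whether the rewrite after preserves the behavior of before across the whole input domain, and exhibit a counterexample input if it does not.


The rewrite breaks on x=-1, y=-1, z=-6, where the results are 69 and 65.
before: t := 24 | (((x - 0) == min(y, y)) || ((t - x) == (t - z))): true | z := 12 | r := 0 | iter i=2: | r := -10 | iter i=3: | r := -10 | iter i=4: | r := -10 | v := 1 | iter i=0: | v := 27 | iter i=1: | v := 53 | iter i=2: | v := 79 | result 69
after: t := 24 | ((!((x - 0) != min(y, y))) || ((t - z) == (t - x))): true | z := 12 | r := 0 | iter i=1: | r := -11 | iter i=2: | r := -11 | iter i=3: | r := -11 | iter i=4: | r := -11 | v := 1 | iter i=0: | v := 26 | iter i=1: | v := 51 | iter i=2: | v := 76 | result 65
verdict: not equivalent; witness: x=-1, y=-1, z=-6


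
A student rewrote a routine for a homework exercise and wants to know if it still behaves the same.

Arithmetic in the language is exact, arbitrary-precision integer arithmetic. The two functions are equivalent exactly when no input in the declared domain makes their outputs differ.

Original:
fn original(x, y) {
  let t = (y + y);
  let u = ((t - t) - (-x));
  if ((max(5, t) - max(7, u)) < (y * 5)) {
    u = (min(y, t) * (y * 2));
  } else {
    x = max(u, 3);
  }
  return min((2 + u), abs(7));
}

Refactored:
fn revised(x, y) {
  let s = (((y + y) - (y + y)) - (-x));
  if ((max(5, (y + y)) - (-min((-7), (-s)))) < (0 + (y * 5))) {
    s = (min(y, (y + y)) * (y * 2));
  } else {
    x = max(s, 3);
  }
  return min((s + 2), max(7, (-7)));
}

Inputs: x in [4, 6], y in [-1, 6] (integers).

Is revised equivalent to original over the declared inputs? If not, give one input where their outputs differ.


Behavior is preserved: although local variable names differ, and constant usage differs, and statement counts differ, and min/max/abs usage differs, and arithmetic usage differs, the outputs never diverge.
Tracing x=5, y=-1: original: t = -2; u = 5; ((max(5, t) - max(7, u)) < (y * 5)) -> false; x = 5; return 7 | revised: s = 5; ((max(5, (y + y)) - (-min((-7), (-s)))) < (0 + (y * 5))) -> false; x = 5; return 7 — matching result 7.
Checked all 24 inputs in the declared domain: the outputs agree on every one.
verdict: equivalent


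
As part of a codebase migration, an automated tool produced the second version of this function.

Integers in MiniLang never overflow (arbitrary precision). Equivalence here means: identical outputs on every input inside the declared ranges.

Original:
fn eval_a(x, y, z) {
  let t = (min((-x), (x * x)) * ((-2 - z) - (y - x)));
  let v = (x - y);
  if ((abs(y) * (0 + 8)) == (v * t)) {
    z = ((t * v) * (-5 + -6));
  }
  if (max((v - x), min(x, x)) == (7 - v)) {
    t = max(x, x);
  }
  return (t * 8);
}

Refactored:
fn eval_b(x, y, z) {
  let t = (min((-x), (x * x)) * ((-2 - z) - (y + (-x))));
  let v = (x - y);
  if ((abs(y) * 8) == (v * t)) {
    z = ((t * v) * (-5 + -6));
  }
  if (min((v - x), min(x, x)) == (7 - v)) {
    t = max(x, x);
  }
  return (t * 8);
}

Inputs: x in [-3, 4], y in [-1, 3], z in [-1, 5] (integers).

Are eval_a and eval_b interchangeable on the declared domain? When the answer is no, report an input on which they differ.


On input x=3, y=-1, z=-1, eval_a returns 24 while eval_b returns -72.
verdict: not equivalent; witness: x=3, y=-1, z=-1
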